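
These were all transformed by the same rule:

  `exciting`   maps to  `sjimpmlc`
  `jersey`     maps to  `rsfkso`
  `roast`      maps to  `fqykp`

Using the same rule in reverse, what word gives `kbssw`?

sleek

e(4)→s(18) and x(23)→j(9) fit y≡5x+24 (mod 26); the inverse of 5 mod 26 is 21. This is an affine cipher: with a=0,…,z=25, each position x becomes (5x+24) mod 26.
Reversing it on kbssw: k(10)→21·(10−24)≡18=s; b(1)→21·(1−24)≡11=l; s(18)→21·(18−24)≡4=e; s(18)→21·(18−24)≡4=e; w(22)→21·(22−24)≡10=k (all mod 26).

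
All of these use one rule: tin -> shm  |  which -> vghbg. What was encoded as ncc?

odd

Compare letters: t→s is +25, i→h is +25, n→m is +25 — a constant shift. Every letter moves 25 places later in the alphabet, wrapping around z→a.
Reversing it on ncc: n−25=o, c−25=d, c−25=d.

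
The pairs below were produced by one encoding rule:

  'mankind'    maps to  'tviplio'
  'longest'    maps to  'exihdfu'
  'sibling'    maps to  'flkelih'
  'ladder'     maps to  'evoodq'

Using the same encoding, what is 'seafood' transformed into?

This is an affine cipher: with a=0,…,z=25, each position x becomes (15x+21) mod 26.
Applying it to seafood: s(18)→15·18+21≡5=f; e(4)→15·4+21≡3=d; a(0)→15·0+21≡21=v; f(5)→15·5+21≡18=s; o(14)→15·14+21≡23=x; o(14)→15·14+21≡23=x; d(3)→15·3+21≡14=o (all mod 26).

fdvsxxo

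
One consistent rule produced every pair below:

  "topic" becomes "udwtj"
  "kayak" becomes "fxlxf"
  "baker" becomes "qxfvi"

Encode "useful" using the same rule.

Treating letters as 0–25, the rule is x ↦ 19x + 23 (mod 26).
For useful: u(20)→19·20+23≡13=n; s(18)→19·18+23≡1=b; e(4)→19·4+23≡21=v; f(5)→19·5+23≡14=o; u(20)→19·20+23≡13=n; l(11)→19·11+23≡24=y (all mod 26).

nbvony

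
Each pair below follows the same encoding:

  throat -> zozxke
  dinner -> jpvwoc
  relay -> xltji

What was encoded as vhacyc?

pastor

In throat: t→z is +6, h→o is +7, r→z is +8, o→x is +9 — the shift increases by 1 each position. Each letter shifts forward by (position + 6), i.e. 6, 7, 8, … — the shift grows by one for each successive letter.
Decoding vhacyc: v−6=p, h−7=a, a−8=s, c−9=t, y−10=o, c−11=r.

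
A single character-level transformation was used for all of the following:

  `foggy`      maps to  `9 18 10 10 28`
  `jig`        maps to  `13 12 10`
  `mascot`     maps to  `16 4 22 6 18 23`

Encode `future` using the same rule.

f is letter #6 and maps to 9: an offset of 3. Letters become their 1-based position plus 3 (so a→4, b→5, …).
On future: f=6→9, u=21→24, t=20→23, u=21→24, r=18→21, e=5→8.

9 24 23 24 21 8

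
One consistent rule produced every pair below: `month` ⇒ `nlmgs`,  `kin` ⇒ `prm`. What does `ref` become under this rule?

ivu

Each letter is replaced by its mirror in the alphabet: a↔z, b↔y, c↔x, and so on (the Atbash cipher).
Applying it to ref: r↔i, e↔v, f↔u.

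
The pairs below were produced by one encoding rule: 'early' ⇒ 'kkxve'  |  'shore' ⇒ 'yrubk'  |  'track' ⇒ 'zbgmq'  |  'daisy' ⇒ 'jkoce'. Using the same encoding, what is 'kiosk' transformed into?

The shifts repeat in a cycle of length 2: positions 0,1,… shift by +6, +10, then the pattern repeats.
Applying it to kiosk: k+6=q, i+10=s, o+6=u, s+10=c, k+6=q.

qsucq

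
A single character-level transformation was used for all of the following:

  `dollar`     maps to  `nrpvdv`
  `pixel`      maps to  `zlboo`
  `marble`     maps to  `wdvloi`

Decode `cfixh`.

scene

The shifts repeat in a cycle of length 3: positions 0,1,… shift by +10, +3, +4, then the pattern repeats.
Decoding cfixh: c−10=s, f−3=c, i−4=e, x−10=n, h−3=e.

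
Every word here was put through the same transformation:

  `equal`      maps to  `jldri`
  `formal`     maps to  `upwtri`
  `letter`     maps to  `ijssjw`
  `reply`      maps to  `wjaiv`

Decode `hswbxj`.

Each letter's alphabet position (a=0..z=25) is mapped through 11·x+17 mod 26 — an affine cipher.
Reversing it on hswbxj: h(7)→19·(7−17)≡18=s; s(18)→19·(18−17)≡19=t; w(22)→19·(22−17)≡17=r; b(1)→19·(1−17)≡8=i; x(23)→19·(23−17)≡10=k; j(9)→19·(9−17)≡4=e (all mod 26).

strike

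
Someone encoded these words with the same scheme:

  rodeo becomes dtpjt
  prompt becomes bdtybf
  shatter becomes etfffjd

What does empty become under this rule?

The rule splits by letter class: vowels +5, consonants +12.
On empty: e(vowel)+5=j, m(cons)+12=y, p(cons)+12=b, t(cons)+12=f, y(cons)+12=k.

jybfk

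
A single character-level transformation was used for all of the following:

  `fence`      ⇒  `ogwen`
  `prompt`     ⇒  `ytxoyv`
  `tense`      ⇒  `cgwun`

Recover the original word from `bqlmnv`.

socket

Shifts by position in fence: pos 0: f→o (+9), pos 1: e→g (+2), pos 2: n→w (+9), pos 3: c→e (+2) — repeating every 2. The shifts repeat in a cycle of length 2: positions 0,1,… shift by +9, +2, then the pattern repeats.
Decoding bqlmnv: b−9=s, q−2=o, l−9=c, m−2=k, n−9=e, v−2=t.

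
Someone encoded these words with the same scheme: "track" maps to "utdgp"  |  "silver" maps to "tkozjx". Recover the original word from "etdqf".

In track: t→u is +1, r→t is +2, a→d is +3, c→g is +4 — the shift increases by 1 each position. The shift increases by 1 at each position, starting from +1: 1, 2, 3, ….
Reversing it on etdqf: e−1=d, t−2=r, d−3=a, q−4=m, f−5=a.

drama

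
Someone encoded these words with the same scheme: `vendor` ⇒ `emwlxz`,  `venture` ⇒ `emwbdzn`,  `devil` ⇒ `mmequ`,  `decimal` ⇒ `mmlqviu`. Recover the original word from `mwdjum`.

Shifts by position in vendor: pos 0: v→e (+9), pos 1: e→m (+8), pos 2: n→w (+9), pos 3: d→l (+8) — repeating every 2. It's a Vigenère-style cipher with numeric key [9,8]: position i shifts by key[i mod 2].
Undoing it on mwdjum: m−9=d, w−8=o, d−9=u, j−8=b, u−9=l, m−8=e.

double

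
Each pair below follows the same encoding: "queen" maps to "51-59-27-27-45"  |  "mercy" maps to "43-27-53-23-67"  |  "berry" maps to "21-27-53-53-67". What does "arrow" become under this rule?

19-53-53-47-63

Each letter becomes 2×(its alphabet position, a=1..z=26) + 17.
Applying it to arrow: a=1→19, r=18→53, r=18→53, o=15→47, w=23→63.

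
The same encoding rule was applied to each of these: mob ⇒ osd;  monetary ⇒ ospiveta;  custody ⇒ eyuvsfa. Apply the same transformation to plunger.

rnypiit

Two shifts are in play — +4 for a/e/i/o/u, +2 for every other letter.
On plunger: p(cons)+2=r, l(cons)+2=n, u(vowel)+4=y, n(cons)+2=p, g(cons)+2=i, e(vowel)+4=i, r(cons)+2=t.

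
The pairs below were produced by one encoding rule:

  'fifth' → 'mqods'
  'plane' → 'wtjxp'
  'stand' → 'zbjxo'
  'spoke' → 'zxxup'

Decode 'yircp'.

In fifth: f→m is +7, i→q is +8, f→o is +9, t→d is +10 — the shift increases by 1 each position. Letter i (0-indexed) is shifted by i+7, so successive shifts are 7, 8, 9, ….
Reversing it on yircp: y−7=r, i−8=a, r−9=i, c−10=s, p−11=e.

raise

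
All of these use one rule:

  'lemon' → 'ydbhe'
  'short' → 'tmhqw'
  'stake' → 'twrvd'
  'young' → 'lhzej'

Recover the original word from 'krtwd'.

l(11)→y(24) and e(4)→d(3) fit y≡3x+17 (mod 26); the inverse of 3 mod 26 is 9. This is an affine cipher: with a=0,…,z=25, each position x becomes (3x+17) mod 26.
Undoing it on krtwd: k(10)→9·(10−17)≡15=p; r(17)→9·(17−17)≡0=a; t(19)→9·(19−17)≡18=s; w(22)→9·(22−17)≡19=t; d(3)→9·(3−17)≡4=e (all mod 26).

paste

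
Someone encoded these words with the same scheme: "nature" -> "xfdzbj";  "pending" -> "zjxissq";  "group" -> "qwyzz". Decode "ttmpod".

Shifts by position in nature: pos 0: n→x (+10), pos 1: a→f (+5), pos 2: t→d (+10), pos 3: u→z (+5) — repeating every 2. The shifts repeat in a cycle of length 2: positions 0,1,… shift by +10, +5, then the pattern repeats.
Reversing it on ttmpod: t−10=j, t−5=o, m−10=c, p−5=k, o−10=e, d−5=y.

jockey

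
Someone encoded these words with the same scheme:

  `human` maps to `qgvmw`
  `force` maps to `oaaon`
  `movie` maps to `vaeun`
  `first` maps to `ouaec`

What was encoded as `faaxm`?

world

Shifts by position in human: pos 0: h→q (+9), pos 1: u→g (+12), pos 2: m→v (+9), pos 3: a→m (+12) — repeating every 2. The shifts repeat in a cycle of length 2: positions 0,1,… shift by +9, +12, then the pattern repeats.
Reversing it on faaxm: f−9=w, a−12=o, a−9=r, x−12=l, m−9=d.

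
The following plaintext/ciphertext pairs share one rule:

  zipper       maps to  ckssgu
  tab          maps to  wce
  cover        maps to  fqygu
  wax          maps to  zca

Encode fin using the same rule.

ikq

The shift depends on letter class: consonant z→c is +3, but vowel i→k is +2. Two shifts are in play — +2 for a/e/i/o/u, +3 for every other letter.
On fin: f(cons)+3=i, i(vowel)+2=k, n(cons)+3=q.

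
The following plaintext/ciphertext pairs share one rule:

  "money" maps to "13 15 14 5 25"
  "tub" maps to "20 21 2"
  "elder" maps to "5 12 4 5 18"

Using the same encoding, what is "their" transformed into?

20 8 5 9 18

m is letter #13 and maps to 13: an offset of 0. Each letter is replaced by its alphabet position (a=1, b=2, …, z=26).
For their: t=20→20, h=8→8, e=5→5, i=9→9, r=18→18.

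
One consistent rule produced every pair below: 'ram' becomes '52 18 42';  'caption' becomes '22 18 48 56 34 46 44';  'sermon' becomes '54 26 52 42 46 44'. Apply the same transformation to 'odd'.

r(#18)→52 and a(#1)→18: differences scale by 2, so n = 2·pos + 16. Each letter becomes 2×(its alphabet position, a=1..z=26) + 16.
For odd: o=15→46, d=4→24, d=4→24.

46 24 24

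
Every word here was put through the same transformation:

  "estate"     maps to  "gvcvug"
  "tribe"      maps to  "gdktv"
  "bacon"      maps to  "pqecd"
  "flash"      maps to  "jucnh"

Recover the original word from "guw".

use

The output letters match the input read backwards, each shifted +2: estate reversed is etatse. The word is reversed, then every letter is shifted forward by 2.
Reversing it on guw: shift back: g−2=e, u−2=s, w−2=u → esu; then reverse → use.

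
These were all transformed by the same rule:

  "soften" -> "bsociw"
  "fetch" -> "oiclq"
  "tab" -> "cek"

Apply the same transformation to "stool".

bcssu

The shift depends on letter class: consonant s→b is +9, but vowel o→s is +4. The rule splits by letter class: vowels +4, consonants +9.
For stool: s(cons)+9=b, t(cons)+9=c, o(vowel)+4=s, o(vowel)+4=s, l(cons)+9=u.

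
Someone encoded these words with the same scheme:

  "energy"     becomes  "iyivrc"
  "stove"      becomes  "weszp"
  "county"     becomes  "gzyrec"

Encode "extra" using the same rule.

iixvl

Shifts by position in energy: pos 0: e→i (+4), pos 1: n→y (+11), pos 2: e→i (+4), pos 3: r→v (+4), pos 4: g→r (+11), pos 5: y→c (+4) — repeating every 3. It's a Vigenère-style cipher with numeric key [4,11,4]: position i shifts by key[i mod 3].
For extra: e+4=i, x+11=i, t+4=x, r+4=v, a+11=l.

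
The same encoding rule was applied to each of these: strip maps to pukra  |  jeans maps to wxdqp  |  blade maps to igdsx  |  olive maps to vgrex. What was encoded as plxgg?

s(18)→p(15) and t(19)→u(20) fit y≡5x+3 (mod 26); the inverse of 5 mod 26 is 21. Treating letters as 0–25, the rule is x ↦ 5x + 3 (mod 26).
Reversing it on plxgg: p(15)→21·(15−3)≡18=s; l(11)→21·(11−3)≡12=m; x(23)→21·(23−3)≡4=e; g(6)→21·(6−3)≡11=l; g(6)→21·(6−3)≡11=l (all mod 26).

smell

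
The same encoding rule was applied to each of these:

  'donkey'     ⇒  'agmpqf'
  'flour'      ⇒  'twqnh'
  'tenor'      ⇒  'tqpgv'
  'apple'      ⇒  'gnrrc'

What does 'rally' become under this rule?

annct

The output letters match the input read backwards, each shifted +2: donkey reversed is yeknod. The word is reversed, then every letter is shifted forward by 2.
For rally: reverse → yllar; then shift: y+2=a, l+2=n, l+2=n, a+2=c, r+2=t.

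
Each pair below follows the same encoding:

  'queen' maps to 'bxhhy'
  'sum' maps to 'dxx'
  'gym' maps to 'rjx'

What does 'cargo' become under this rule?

ndcrr

The rule splits by letter class: vowels +3, consonants +11.
On cargo: c(cons)+11=n, a(vowel)+3=d, r(cons)+11=c, g(cons)+11=r, o(vowel)+3=r.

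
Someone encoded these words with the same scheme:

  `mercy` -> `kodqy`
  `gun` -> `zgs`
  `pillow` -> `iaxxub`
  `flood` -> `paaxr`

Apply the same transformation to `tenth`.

The output letters match the input read backwards, each shifted +12: mercy reversed is ycrem. The word is reversed, then every letter is shifted forward by 12.
On tenth: reverse → htnet; then shift: h+12=t, t+12=f, n+12=z, e+12=q, t+12=f.

tfzqf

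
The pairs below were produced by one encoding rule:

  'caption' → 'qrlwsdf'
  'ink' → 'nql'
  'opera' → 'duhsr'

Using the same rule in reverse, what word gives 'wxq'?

nut

Read the word backwards and shift each letter +3.
Undoing it on wxq: shift back: w−3=t, x−3=u, q−3=n → tun; then reverse → nut.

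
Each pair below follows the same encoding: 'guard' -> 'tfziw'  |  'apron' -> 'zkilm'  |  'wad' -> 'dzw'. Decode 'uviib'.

ferry

Each pair mirrors across the alphabet (g↔t, u↔f, a↔z): positions sum to 25. Each letter is replaced by its mirror in the alphabet: a↔z, b↔y, c↔x, and so on (the Atbash cipher).
Decoding uviib: u↔f, v↔e, i↔r, i↔r, b↔y.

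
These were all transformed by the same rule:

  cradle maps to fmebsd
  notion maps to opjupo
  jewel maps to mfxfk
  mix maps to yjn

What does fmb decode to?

The output letters match the input read backwards, each shifted +1: cradle reversed is eldarc. Read the word backwards and shift each letter +1.
Undoing it on fmb: shift back: f−1=e, m−1=l, b−1=a → ela; then reverse → ale.

ale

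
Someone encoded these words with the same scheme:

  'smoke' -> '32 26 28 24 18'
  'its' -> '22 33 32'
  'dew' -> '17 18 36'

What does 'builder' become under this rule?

15 34 22 25 17 18 31

s is letter #19 and maps to 32: an offset of 13. The number is (letter's place in the alphabet, a=1) + 13.
On builder: b=2→15, u=21→34, i=9→22, l=12→25, d=4→17, e=5→18, r=18→31.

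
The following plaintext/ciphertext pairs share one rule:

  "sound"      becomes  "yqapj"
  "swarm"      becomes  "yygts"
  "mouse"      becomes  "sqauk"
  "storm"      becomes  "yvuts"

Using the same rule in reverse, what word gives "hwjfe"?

buddy

It's a Vigenère-style cipher with numeric key [6,2]: position i shifts by key[i mod 2].
Reversing it on hwjfe: h−6=b, w−2=u, j−6=d, f−2=d, e−6=y.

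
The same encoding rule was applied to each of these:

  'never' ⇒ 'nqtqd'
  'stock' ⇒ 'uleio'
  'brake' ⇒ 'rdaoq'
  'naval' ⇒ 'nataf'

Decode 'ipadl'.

chart

n(13)→n(13) and e(4)→q(16) fit y≡17x+0 (mod 26); the inverse of 17 mod 26 is 23. This is an affine cipher: with a=0,…,z=25, each position x becomes (17x+0) mod 26.
Decoding ipadl: i(8)→23·(8−0)≡2=c; p(15)→23·(15−0)≡7=h; a(0)→23·(0−0)≡0=a; d(3)→23·(3−0)≡17=r; l(11)→23·(11−0)≡19=t (all mod 26).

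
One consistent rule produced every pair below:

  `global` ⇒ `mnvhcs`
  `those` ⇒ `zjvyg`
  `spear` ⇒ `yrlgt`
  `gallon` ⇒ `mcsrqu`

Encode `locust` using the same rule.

Shifts by position in global: pos 0: g→m (+6), pos 1: l→n (+2), pos 2: o→v (+7), pos 3: b→h (+6), pos 4: a→c (+2), pos 5: l→s (+7) — repeating every 3. A repeating key of period 3 is used — shifts +6, +2, +7 over and over.
For locust: l+6=r, o+2=q, c+7=j, u+6=a, s+2=u, t+7=a.

rqjaua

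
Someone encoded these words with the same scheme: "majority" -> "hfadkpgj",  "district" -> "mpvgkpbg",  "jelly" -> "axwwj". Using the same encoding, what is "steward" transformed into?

Each letter's alphabet position (a=0..z=25) is mapped through 11·x+5 mod 26 — an affine cipher.
For steward: s(18)→11·18+5≡21=v; t(19)→11·19+5≡6=g; e(4)→11·4+5≡23=x; w(22)→11·22+5≡13=n; a(0)→11·0+5≡5=f; r(17)→11·17+5≡10=k; d(3)→11·3+5≡12=m (all mod 26).

vgxnfkm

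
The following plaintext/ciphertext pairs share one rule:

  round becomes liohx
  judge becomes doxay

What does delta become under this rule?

xyfnu

Compare letters: r→l is +20, o→i is +20, u→o is +20 — a constant shift. It's a constant shift of +20 (ROT20).
For delta: d+20=x, e+20=y, l+20=f, t+20=n, a+20=u.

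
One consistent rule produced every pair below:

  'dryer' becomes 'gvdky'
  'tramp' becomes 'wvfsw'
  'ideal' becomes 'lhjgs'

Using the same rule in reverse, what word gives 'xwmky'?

usher

In dryer: d→g is +3, r→v is +4, y→d is +5, e→k is +6 — the shift increases by 1 each position. The shift increases by 1 at each position, starting from +3: 3, 4, 5, ….
Undoing it on xwmky: x−3=u, w−4=s, m−5=h, k−6=e, y−7=r.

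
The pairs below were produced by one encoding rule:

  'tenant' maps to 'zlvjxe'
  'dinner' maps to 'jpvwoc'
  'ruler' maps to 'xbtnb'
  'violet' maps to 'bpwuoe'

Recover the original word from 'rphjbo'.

In tenant: t→z is +6, e→l is +7, n→v is +8, a→j is +9 — the shift increases by 1 each position. Letter i (0-indexed) is shifted by i+6, so successive shifts are 6, 7, 8, ….
Reversing it on rphjbo: r−6=l, p−7=i, h−8=z, j−9=a, b−10=r, o−11=d.

lizard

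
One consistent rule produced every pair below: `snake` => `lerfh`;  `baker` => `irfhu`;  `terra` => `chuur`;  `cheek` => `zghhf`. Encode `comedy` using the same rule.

s(18)→l(11) and n(13)→e(4) fit y≡17x+17 (mod 26); the inverse of 17 mod 26 is 23. Treating letters as 0–25, the rule is x ↦ 17x + 17 (mod 26).
Applying it to comedy: c(2)→17·2+17≡25=z; o(14)→17·14+17≡21=v; m(12)→17·12+17≡13=n; e(4)→17·4+17≡7=h; d(3)→17·3+17≡16=q; y(24)→17·24+17≡9=j (all mod 26).

zvnhqj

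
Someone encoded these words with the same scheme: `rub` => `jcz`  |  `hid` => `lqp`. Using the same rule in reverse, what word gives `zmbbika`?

scatter

The output letters match the input read backwards, each shifted +8: rub reversed is bur. The word is reversed, then every letter is shifted forward by 8.
Undoing it on zmbbika: shift back: z−8=r, m−8=e, b−8=t, b−8=t, i−8=a, k−8=c, a−8=s → rettacs; then reverse → scatter.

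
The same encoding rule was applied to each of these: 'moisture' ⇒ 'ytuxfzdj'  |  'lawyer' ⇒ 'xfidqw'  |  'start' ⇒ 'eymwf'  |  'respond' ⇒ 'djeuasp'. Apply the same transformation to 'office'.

Shifts by position in moisture: pos 0: m→y (+12), pos 1: o→t (+5), pos 2: i→u (+12), pos 3: s→x (+5) — repeating every 2. It's a Vigenère-style cipher with numeric key [12,5]: position i shifts by key[i mod 2].
For office: o+12=a, f+5=k, f+12=r, i+5=n, c+12=o, e+5=j.

akrnoj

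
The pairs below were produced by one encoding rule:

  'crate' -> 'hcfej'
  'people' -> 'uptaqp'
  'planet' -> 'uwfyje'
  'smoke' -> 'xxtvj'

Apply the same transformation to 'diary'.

itfcd

It's a Vigenère-style cipher with numeric key [5,11]: position i shifts by key[i mod 2].
For diary: d+5=i, i+11=t, a+5=f, r+11=c, y+5=d.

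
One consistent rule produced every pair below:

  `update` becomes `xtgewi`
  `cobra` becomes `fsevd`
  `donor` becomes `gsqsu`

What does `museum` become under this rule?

A repeating key of period 2 is used — shifts +3, +4 over and over.
On museum: m+3=p, u+4=y, s+3=v, e+4=i, u+3=x, m+4=q.

pyvixq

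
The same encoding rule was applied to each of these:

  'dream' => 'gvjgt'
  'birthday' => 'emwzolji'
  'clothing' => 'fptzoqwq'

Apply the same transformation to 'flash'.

ipfyo

In dream: d→g is +3, r→v is +4, e→j is +5, a→g is +6 — the shift increases by 1 each position. The shift increases by 1 at each position, starting from +3: 3, 4, 5, ….
On flash: f+3=i, l+4=p, a+5=f, s+6=y, h+7=o.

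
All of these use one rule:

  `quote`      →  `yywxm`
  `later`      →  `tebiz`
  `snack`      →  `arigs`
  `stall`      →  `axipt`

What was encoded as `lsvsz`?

donor

Shifts by position in quote: pos 0: q→y (+8), pos 1: u→y (+4), pos 2: o→w (+8), pos 3: t→x (+4) — repeating every 2. A repeating key of period 2 is used — shifts +8, +4 over and over.
Undoing it on lsvsz: l−8=d, s−4=o, v−8=n, s−4=o, z−8=r.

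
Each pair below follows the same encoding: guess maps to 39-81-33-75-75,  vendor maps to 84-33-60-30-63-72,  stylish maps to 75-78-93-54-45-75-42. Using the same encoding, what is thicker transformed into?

78-42-45-27-51-33-72

Each letter becomes 3×(its alphabet position, a=1..z=26) + 18.
On thicker: t=20→78, h=8→42, i=9→45, c=3→27, k=11→51, e=5→33, r=18→72.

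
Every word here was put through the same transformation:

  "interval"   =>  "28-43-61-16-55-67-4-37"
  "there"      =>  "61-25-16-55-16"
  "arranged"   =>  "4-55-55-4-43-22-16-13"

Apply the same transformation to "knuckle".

34-43-64-10-34-37-16

With a=1..z=26, the number is 3·pos + 1.
On knuckle: k=11→34, n=14→43, u=21→64, c=3→10, k=11→34, l=12→37, e=5→16.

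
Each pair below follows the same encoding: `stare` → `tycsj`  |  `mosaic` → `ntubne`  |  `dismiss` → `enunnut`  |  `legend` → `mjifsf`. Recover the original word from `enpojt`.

dinner

Shifts by position in stare: pos 0: s→t (+1), pos 1: t→y (+5), pos 2: a→c (+2), pos 3: r→s (+1), pos 4: e→j (+5) — repeating every 3. A repeating key of period 3 is used — shifts +1, +5, +2 over and over.
Undoing it on enpojt: e−1=d, n−5=i, p−2=n, o−1=n, j−5=e, t−2=r.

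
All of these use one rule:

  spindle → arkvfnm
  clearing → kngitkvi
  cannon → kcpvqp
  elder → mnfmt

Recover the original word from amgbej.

sketch

Shifts by position in spindle: pos 0: s→a (+8), pos 1: p→r (+2), pos 2: i→k (+2), pos 3: n→v (+8), pos 4: d→f (+2), pos 5: l→n (+2) — repeating every 3. A repeating key of period 3 is used — shifts +8, +2, +2 over and over.
Reversing it on amgbej: a−8=s, m−2=k, g−2=e, b−8=t, e−2=c, j−2=h.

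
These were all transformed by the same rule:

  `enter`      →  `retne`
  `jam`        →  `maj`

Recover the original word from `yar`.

ray

The word is simply reversed.
Decoding yar: then reverse → ray.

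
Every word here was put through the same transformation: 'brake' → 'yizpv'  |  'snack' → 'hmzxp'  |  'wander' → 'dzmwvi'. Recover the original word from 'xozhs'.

clash

Each pair mirrors across the alphabet (b↔y, r↔i, a↔z): positions sum to 25. Letters are reflected about the middle of the alphabet (position → 25−position): Atbash.
Undoing it on xozhs: x↔c, o↔l, z↔a, h↔s, s↔h.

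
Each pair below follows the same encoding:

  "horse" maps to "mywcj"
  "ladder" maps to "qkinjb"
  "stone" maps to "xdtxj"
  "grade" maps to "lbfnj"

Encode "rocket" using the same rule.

Shifts by position in horse: pos 0: h→m (+5), pos 1: o→y (+10), pos 2: r→w (+5), pos 3: s→c (+10) — repeating every 2. The shifts repeat in a cycle of length 2: positions 0,1,… shift by +5, +10, then the pattern repeats.
On rocket: r+5=w, o+10=y, c+5=h, k+10=u, e+5=j, t+10=d.

wyhujd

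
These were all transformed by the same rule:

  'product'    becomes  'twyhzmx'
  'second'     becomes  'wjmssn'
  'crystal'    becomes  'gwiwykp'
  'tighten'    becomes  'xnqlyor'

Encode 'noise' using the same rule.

Shifts by position in product: pos 0: p→t (+4), pos 1: r→w (+5), pos 2: o→y (+10), pos 3: d→h (+4), pos 4: u→z (+5), pos 5: c→m (+10) — repeating every 3. The shifts repeat in a cycle of length 3: positions 0,1,… shift by +4, +5, +10, then the pattern repeats.
Applying it to noise: n+4=r, o+5=t, i+10=s, s+4=w, e+5=j.

rtswj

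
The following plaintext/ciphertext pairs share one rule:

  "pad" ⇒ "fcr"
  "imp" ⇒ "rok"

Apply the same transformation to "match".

The output letters match the input read backwards, each shifted +2: pad reversed is dap. Two steps: reverse the string, then apply a Caesar shift of +2.
For match: reverse → hctam; then shift: h+2=j, c+2=e, t+2=v, a+2=c, m+2=o.

jevco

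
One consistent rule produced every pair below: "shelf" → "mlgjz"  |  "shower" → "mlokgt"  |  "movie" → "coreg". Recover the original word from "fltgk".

threw

s(18)→m(12) and h(7)→l(11) fit y≡19x+8 (mod 26); the inverse of 19 mod 26 is 11. This is an affine cipher: with a=0,…,z=25, each position x becomes (19x+8) mod 26.
Undoing it on fltgk: f(5)→11·(5−8)≡19=t; l(11)→11·(11−8)≡7=h; t(19)→11·(19−8)≡17=r; g(6)→11·(6−8)≡4=e; k(10)→11·(10−8)≡22=w (all mod 26).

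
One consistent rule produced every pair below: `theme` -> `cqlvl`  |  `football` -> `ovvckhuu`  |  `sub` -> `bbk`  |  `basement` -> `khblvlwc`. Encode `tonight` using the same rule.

cvwppqc

The shift depends on letter class: consonant t→c is +9, but vowel e→l is +7. The rule splits by letter class: vowels +7, consonants +9.
For tonight: t(cons)+9=c, o(vowel)+7=v, n(cons)+9=w, i(vowel)+7=p, g(cons)+9=p, h(cons)+9=q, t(cons)+9=c.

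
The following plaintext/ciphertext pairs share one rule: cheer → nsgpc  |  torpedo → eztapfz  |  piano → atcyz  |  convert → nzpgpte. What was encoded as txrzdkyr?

imposing

It's a Vigenère-style cipher with numeric key [11,11,2]: position i shifts by key[i mod 3].
Reversing it on txrzdkyr: t−11=i, x−11=m, r−2=p, z−11=o, d−11=s, k−2=i, y−11=n, r−11=g.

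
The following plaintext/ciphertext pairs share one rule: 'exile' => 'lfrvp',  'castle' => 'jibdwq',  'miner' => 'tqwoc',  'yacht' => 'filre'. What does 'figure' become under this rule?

In exile: e→l is +7, x→f is +8, i→r is +9, l→v is +10 — the shift increases by 1 each position. Letter i (0-indexed) is shifted by i+7, so successive shifts are 7, 8, 9, ….
For figure: f+7=m, i+8=q, g+9=p, u+10=e, r+11=c, e+12=q.

mqpecq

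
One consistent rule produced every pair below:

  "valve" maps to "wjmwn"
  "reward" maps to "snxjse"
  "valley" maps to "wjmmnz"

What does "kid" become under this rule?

lre

The shift depends on letter class: consonant v→w is +1, but vowel a→j is +9. Vowels shift forward by 9 and consonants shift forward by 1.
On kid: k(cons)+1=l, i(vowel)+9=r, d(cons)+1=e.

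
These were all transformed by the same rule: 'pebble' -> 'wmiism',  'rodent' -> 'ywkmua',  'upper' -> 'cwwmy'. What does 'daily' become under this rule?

kiqsf

The shift depends on letter class: consonant p→w is +7, but vowel e→m is +8. Vowels shift forward by 8 and consonants shift forward by 7.
On daily: d(cons)+7=k, a(vowel)+8=i, i(vowel)+8=q, l(cons)+7=s, y(cons)+7=f.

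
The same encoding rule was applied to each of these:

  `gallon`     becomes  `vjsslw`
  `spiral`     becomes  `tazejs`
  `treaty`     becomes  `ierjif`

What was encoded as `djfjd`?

g(6)→v(21) and a(0)→j(9) fit y≡15x+9 (mod 26); the inverse of 15 mod 26 is 7. Each letter's alphabet position (a=0..z=25) is mapped through 15·x+9 mod 26 — an affine cipher.
Undoing it on djfjd: d(3)→7·(3−9)≡10=k; j(9)→7·(9−9)≡0=a; f(5)→7·(5−9)≡24=y; j(9)→7·(9−9)≡0=a; d(3)→7·(3−9)≡10=k (all mod 26).

kayak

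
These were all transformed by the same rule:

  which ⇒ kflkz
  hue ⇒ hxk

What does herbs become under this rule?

The word is reversed, then every letter is shifted forward by 3.
Applying it to herbs: reverse → sbreh; then shift: s+3=v, b+3=e, r+3=u, e+3=h, h+3=k.

veuhk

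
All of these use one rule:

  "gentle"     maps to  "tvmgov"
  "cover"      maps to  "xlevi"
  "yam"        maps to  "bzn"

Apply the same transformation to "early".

Each pair mirrors across the alphabet (g↔t, e↔v, n↔m): positions sum to 25. Each letter is replaced by its mirror in the alphabet: a↔z, b↔y, c↔x, and so on (the Atbash cipher).
For early: e↔v, a↔z, r↔i, l↔o, y↔b.

vziob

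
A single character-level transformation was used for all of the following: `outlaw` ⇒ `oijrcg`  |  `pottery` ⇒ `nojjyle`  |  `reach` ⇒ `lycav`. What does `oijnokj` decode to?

outpost

This is an affine cipher: with a=0,…,z=25, each position x becomes (25x+2) mod 26.
Undoing it on oijnokj: o(14)→25·(14−2)≡14=o; i(8)→25·(8−2)≡20=u; j(9)→25·(9−2)≡19=t; n(13)→25·(13−2)≡15=p; o(14)→25·(14−2)≡14=o; k(10)→25·(10−2)≡18=s; j(9)→25·(9−2)≡19=t (all mod 26).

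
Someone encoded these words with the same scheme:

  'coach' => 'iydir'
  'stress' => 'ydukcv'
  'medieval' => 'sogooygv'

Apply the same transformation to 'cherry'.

Shifts by position in coach: pos 0: c→i (+6), pos 1: o→y (+10), pos 2: a→d (+3), pos 3: c→i (+6), pos 4: h→r (+10) — repeating every 3. The shifts repeat in a cycle of length 3: positions 0,1,… shift by +6, +10, +3, then the pattern repeats.
For cherry: c+6=i, h+10=r, e+3=h, r+6=x, r+10=b, y+3=b.

irhxbb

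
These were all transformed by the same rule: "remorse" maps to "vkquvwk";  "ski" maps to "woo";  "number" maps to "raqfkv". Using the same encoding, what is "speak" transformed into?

Two shifts are in play — +6 for a/e/i/o/u, +4 for every other letter.
Applying it to speak: s(cons)+4=w, p(cons)+4=t, e(vowel)+6=k, a(vowel)+6=g, k(cons)+4=o.

wtkgo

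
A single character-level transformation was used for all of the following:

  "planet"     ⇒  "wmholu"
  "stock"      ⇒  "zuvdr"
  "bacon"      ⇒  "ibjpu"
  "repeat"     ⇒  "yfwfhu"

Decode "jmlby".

clear

Shifts by position in planet: pos 0: p→w (+7), pos 1: l→m (+1), pos 2: a→h (+7), pos 3: n→o (+1) — repeating every 2. It's a Vigenère-style cipher with numeric key [7,1]: position i shifts by key[i mod 2].
Reversing it on jmlby: j−7=c, m−1=l, l−7=e, b−1=a, y−7=r.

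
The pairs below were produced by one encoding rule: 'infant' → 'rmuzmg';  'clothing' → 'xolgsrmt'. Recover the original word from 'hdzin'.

Letters are reflected about the middle of the alphabet (position → 25−position): Atbash.
Undoing it on hdzin: h↔s, d↔w, z↔a, i↔r, n↔m.

swarm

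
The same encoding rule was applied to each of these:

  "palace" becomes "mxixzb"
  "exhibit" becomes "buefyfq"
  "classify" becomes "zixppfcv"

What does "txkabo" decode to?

Compare letters: p→m is +23, a→x is +23, l→i is +23 — a constant shift. Each letter is shifted forward by 23 in the alphabet (a Caesar shift of +23).
Reversing it on txkabo: t−23=w, x−23=a, k−23=n, a−23=d, b−23=e, o−23=r.

wander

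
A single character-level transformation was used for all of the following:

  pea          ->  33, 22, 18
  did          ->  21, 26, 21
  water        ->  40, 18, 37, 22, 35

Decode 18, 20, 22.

ace

The number is (letter's place in the alphabet, a=1) + 17.
Undoing it on 18, 20, 22: 18→(18−17)÷1=1=a, 20→(20−17)÷1=3=c, 22→(22−17)÷1=5=e.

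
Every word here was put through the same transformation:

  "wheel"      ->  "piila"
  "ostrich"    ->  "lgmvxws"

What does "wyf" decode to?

The output letters match the input read backwards, each shifted +4: wheel reversed is leehw. The word is reversed, then every letter is shifted forward by 4.
Undoing it on wyf: shift back: w−4=s, y−4=u, f−4=b → sub; then reverse → bus.

bus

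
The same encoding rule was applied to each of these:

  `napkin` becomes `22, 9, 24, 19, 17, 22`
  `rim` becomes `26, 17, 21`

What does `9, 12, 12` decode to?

add

n is letter #14 and maps to 22: an offset of 8. The number is (letter's place in the alphabet, a=1) + 8.
Undoing it on 9, 12, 12: 9→(9−8)÷1=1=a, 12→(12−8)÷1=4=d, 12→(12−8)÷1=4=d.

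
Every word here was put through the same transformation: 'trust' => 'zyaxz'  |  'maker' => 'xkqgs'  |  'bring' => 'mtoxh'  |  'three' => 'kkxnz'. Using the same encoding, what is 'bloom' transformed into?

The word is reversed, then every letter is shifted forward by 6.
Applying it to bloom: reverse → moolb; then shift: m+6=s, o+6=u, o+6=u, l+6=r, b+6=h.

suurh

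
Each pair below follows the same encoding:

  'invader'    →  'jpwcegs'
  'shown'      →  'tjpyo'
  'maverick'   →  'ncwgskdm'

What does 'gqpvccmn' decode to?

A repeating key of period 2 is used — shifts +1, +2 over and over.
Reversing it on gqpvccmn: g−1=f, q−2=o, p−1=o, v−2=t, c−1=b, c−2=a, m−1=l, n−2=l.

football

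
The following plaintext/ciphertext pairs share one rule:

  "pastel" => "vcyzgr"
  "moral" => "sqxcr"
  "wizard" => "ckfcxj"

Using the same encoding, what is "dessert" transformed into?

Vowels shift forward by 2 and consonants shift forward by 6.
Applying it to dessert: d(cons)+6=j, e(vowel)+2=g, s(cons)+6=y, s(cons)+6=y, e(vowel)+2=g, r(cons)+6=x, t(cons)+6=z.

jgyygxz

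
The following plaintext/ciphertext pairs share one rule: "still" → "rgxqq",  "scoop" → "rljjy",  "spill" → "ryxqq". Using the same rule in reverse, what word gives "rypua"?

spend

This is an affine cipher: with a=0,…,z=25, each position x becomes (15x+7) mod 26.
Decoding rypua: r(17)→7·(17−7)≡18=s; y(24)→7·(24−7)≡15=p; p(15)→7·(15−7)≡4=e; u(20)→7·(20−7)≡13=n; a(0)→7·(0−7)≡3=d (all mod 26).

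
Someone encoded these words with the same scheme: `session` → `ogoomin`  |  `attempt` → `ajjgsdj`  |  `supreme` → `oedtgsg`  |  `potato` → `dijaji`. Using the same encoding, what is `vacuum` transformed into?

s(18)→o(14) and e(4)→g(6) fit y≡21x+0 (mod 26); the inverse of 21 mod 26 is 5. This is an affine cipher: with a=0,…,z=25, each position x becomes (21x+0) mod 26.
Applying it to vacuum: v(21)→21·21+0≡25=z; a(0)→21·0+0≡0=a; c(2)→21·2+0≡16=q; u(20)→21·20+0≡4=e; u(20)→21·20+0≡4=e; m(12)→21·12+0≡18=s (all mod 26).

zaqees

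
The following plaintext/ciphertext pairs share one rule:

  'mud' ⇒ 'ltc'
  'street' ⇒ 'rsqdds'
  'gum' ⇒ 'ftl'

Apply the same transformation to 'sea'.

rdz

Compare letters: m→l is +25, u→t is +25, d→c is +25 — a constant shift. This is a Caesar cipher with shift 25.
Applying it to sea: s+25=r, e+25=d, a+25=z.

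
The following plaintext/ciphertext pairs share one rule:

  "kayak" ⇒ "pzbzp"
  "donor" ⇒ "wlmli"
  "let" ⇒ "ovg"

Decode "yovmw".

blend

This is the alphabet-reversal cipher (Atbash): a becomes z, b becomes y, etc.
Decoding yovmw: y↔b, o↔l, v↔e, m↔n, w↔d.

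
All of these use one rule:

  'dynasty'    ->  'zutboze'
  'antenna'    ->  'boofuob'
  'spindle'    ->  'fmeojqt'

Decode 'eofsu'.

trend

The output letters match the input read backwards, each shifted +1: dynasty reversed is ytsanyd. Two steps: reverse the string, then apply a Caesar shift of +1.
Undoing it on eofsu: shift back: e−1=d, o−1=n, f−1=e, s−1=r, u−1=t → dnert; then reverse → trend.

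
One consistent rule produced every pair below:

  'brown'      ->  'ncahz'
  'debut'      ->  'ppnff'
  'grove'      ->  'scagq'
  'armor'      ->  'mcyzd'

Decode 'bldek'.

party

It's a Vigenère-style cipher with numeric key [12,11]: position i shifts by key[i mod 2].
Decoding bldek: b−12=p, l−11=a, d−12=r, e−11=t, k−12=y.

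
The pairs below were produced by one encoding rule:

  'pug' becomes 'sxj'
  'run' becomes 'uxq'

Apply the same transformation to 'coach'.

Every letter moves 3 places later in the alphabet, wrapping around z→a.
For coach: c+3=f, o+3=r, a+3=d, c+3=f, h+3=k.

frdfk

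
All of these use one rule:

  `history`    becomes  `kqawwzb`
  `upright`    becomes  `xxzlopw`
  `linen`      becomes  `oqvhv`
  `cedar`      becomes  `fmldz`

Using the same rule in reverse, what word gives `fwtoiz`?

Shifts by position in history: pos 0: h→k (+3), pos 1: i→q (+8), pos 2: s→a (+8), pos 3: t→w (+3), pos 4: o→w (+8), pos 5: r→z (+8) — repeating every 3. It's a Vigenère-style cipher with numeric key [3,8,8]: position i shifts by key[i mod 3].
Reversing it on fwtoiz: f−3=c, w−8=o, t−8=l, o−3=l, i−8=a, z−8=r.

collar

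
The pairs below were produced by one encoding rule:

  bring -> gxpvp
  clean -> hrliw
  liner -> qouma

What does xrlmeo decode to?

Letter i (0-indexed) is shifted by i+5, so successive shifts are 5, 6, 7, ….
Reversing it on xrlmeo: x−5=s, r−6=l, l−7=e, m−8=e, e−9=v, o−10=e.

sleeve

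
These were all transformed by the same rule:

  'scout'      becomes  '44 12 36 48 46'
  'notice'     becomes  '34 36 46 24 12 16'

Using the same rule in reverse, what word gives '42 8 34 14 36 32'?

random

s(#19)→44 and c(#3)→12: differences scale by 2, so n = 2·pos + 6. The formula is n = 2×(alphabet index, a=1) + 6.
Decoding 42 8 34 14 36 32: 42→(42−6)÷2=18=r, 8→(8−6)÷2=1=a, 34→(34−6)÷2=14=n, 14→(14−6)÷2=4=d, 36→(36−6)÷2=15=o, 32→(32−6)÷2=13=m.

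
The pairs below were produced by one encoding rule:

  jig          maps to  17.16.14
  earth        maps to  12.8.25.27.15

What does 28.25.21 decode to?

urn

j is letter #10 and maps to 17: an offset of 7. Letters become their 1-based position plus 7 (so a→8, b→9, …).
Undoing it on 28.25.21: 28→(28−7)÷1=21=u, 25→(25−7)÷1=18=r, 21→(21−7)÷1=14=n.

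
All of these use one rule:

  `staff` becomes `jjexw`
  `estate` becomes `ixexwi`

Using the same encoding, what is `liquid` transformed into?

hmyump

The output letters match the input read backwards, each shifted +4: staff reversed is ffats. Two steps: reverse the string, then apply a Caesar shift of +4.
For liquid: reverse → diuqil; then shift: d+4=h, i+4=m, u+4=y, q+4=u, i+4=m, l+4=p.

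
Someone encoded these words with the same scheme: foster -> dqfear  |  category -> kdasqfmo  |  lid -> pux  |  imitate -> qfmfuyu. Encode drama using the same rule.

mymdp

The output letters match the input read backwards, each shifted +12: foster reversed is retsof. Two steps: reverse the string, then apply a Caesar shift of +12.
For drama: reverse → amard; then shift: a+12=m, m+12=y, a+12=m, r+12=d, d+12=p.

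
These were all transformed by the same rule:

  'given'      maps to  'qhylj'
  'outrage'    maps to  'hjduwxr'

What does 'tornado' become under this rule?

rgdqurw

The output letters match the input read backwards, each shifted +3: given reversed is nevig. Two steps: reverse the string, then apply a Caesar shift of +3.
For tornado: reverse → odanrot; then shift: o+3=r, d+3=g, a+3=d, n+3=q, r+3=u, o+3=r, t+3=w.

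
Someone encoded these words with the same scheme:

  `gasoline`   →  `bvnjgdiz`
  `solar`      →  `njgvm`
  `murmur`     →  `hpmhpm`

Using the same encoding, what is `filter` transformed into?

Compare letters: g→b is +21, a→v is +21, s→n is +21 — a constant shift. Every letter moves 21 places later in the alphabet, wrapping around z→a.
For filter: f+21=a, i+21=d, l+21=g, t+21=o, e+21=z, r+21=m.

adgozm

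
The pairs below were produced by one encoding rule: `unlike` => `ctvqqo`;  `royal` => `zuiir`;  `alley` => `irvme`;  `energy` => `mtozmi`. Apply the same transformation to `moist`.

uusaz

A repeating key of period 3 is used — shifts +8, +6, +10 over and over.
For moist: m+8=u, o+6=u, i+10=s, s+8=a, t+6=z.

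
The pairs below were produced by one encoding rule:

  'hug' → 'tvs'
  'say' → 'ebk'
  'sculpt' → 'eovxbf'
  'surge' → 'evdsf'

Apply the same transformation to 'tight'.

Vowels shift forward by 1 and consonants shift forward by 12.
For tight: t(cons)+12=f, i(vowel)+1=j, g(cons)+12=s, h(cons)+12=t, t(cons)+12=f.

fjstf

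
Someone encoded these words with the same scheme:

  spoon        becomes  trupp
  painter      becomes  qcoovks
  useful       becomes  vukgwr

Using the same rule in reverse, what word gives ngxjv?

Shifts by position in spoon: pos 0: s→t (+1), pos 1: p→r (+2), pos 2: o→u (+6), pos 3: o→p (+1), pos 4: n→p (+2) — repeating every 3. It's a Vigenère-style cipher with numeric key [1,2,6]: position i shifts by key[i mod 3].
Decoding ngxjv: n−1=m, g−2=e, x−6=r, j−1=i, v−2=t.

merit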